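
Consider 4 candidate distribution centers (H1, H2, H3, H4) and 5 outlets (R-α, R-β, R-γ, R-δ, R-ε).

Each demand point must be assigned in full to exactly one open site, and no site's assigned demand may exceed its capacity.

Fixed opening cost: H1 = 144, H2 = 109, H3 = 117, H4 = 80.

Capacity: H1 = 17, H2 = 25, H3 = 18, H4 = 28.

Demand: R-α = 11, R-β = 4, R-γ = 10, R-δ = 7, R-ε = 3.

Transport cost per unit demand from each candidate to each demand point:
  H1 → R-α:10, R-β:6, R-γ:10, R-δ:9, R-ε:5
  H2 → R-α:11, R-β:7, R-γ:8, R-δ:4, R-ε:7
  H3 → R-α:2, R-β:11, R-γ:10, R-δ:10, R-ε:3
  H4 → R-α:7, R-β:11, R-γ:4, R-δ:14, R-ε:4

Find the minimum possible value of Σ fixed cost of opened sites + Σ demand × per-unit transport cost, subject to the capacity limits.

Open {H2, H4}; cheapest assignment that respects the capacities:
  H2 (cap 25, load 11): R-β, R-δ — cost 4×7 + 7×4 = 56
  H4 (cap 28, load 24): R-α, R-γ, R-ε — cost 11×7 + 10×4 + 3×4 = 129
  Shipping 185, fixed 189 → total 374.
  Any other capacity-feasible assignment to {H2, H4} ships for at least 185.
Compare {H3, H4}: its best feasible assignment gives total 385.
Compare {H2, H3}: its best feasible assignment gives total 393.
Every other set of open sites that can feasibly serve all demand totals ≥ 385 even under its best assignment. Minimum: 374.

374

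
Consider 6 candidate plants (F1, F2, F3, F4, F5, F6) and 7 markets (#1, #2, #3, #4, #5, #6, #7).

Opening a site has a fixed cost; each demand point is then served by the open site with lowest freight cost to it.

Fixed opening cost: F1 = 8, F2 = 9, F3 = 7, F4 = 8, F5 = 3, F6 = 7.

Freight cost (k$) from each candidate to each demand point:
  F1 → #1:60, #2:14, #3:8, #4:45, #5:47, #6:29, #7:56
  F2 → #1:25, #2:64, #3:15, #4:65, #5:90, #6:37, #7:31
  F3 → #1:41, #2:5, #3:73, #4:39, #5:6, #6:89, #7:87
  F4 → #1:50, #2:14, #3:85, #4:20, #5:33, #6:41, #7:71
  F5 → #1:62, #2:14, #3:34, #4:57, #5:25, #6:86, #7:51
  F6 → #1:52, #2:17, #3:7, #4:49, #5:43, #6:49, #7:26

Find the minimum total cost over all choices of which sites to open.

156

Open {F1, F2, F3, F4}: assign each demand point to its cheapest open site.
  #1→F2 25, #2→F3 5, #3→F1 8, #4→F4 20, #5→F3 6, #6→F1 29, #7→F2 31
  freight cost 124, fixed 32 → total 156.
Compare {F2, F3, F4, F6}: freight cost 126 + fixed 31 = 157.
Compare {F1, F2, F3, F4, F6}: freight cost 118 + fixed 39 = 157.
Compare {F1, F2, F3, F4, F5}: freight cost 124 + fixed 35 = 159.
All other subsets cost ≥ 157. Minimum total cost: 156.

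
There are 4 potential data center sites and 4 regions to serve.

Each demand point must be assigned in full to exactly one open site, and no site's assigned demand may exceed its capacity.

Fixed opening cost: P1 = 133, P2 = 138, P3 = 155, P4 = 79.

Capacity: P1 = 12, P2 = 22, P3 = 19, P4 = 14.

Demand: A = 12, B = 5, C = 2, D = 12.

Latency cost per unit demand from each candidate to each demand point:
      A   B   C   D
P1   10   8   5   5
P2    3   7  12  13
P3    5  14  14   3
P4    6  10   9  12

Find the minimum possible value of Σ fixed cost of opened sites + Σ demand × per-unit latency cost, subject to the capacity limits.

424

Open {P2, P3}; cheapest assignment that respects the capacities:
  P2 (cap 22, load 19): A, B, C — cost 12×3 + 5×7 + 2×12 = 95
  P3 (cap 19, load 12): D — cost 12×3 = 36
  Shipping 131, fixed 293 → total 424.
  Any other capacity-feasible assignment to {P2, P3} ships for at least 131.
Compare {P1, P2}: its best feasible assignment gives total 426.
Compare {P3, P4}: its best feasible assignment gives total 430.
Every other set of open sites that can feasibly serve all demand totals ≥ 426 even under its best assignment. Minimum: 424.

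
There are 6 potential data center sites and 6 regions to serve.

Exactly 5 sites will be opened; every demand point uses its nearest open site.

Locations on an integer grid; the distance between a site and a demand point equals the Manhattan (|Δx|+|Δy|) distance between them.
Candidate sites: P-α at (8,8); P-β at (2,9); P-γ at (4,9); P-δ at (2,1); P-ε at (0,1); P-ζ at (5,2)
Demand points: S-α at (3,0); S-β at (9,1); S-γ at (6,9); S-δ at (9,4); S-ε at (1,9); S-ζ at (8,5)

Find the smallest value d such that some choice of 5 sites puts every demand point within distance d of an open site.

Open {P-α, P-β, P-γ, P-δ, P-ζ}.
  Farthest demand point is S-β at distance 5 (to P-ζ); all others are ≤ 5.
With {P-α, P-β, P-γ, P-ε, P-ζ} the worst case is 5.
With {P-α, P-β, P-δ, P-ε, P-ζ} the worst case is 5.
No size-5 selection achieves below 5.

5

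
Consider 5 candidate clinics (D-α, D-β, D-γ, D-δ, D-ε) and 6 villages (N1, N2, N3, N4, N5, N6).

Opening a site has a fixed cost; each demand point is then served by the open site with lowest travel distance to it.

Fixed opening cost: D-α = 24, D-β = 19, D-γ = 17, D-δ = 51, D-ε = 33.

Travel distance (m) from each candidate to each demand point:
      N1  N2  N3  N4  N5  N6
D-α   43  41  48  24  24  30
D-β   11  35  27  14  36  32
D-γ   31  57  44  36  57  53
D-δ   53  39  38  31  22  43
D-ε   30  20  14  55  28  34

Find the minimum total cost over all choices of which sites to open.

Open {D-β, D-ε}: assign each demand point to its cheapest open site.
  N1→D-β 11, N2→D-ε 20, N3→D-ε 14, N4→D-β 14, N5→D-ε 28, N6→D-β 32
  travel distance 119, fixed 52 → total 171.
Compare {D-β}: travel distance 155 + fixed 19 = 174.
Compare {D-α, D-β}: travel distance 141 + fixed 43 = 184.
Compare {D-β, D-γ, D-ε}: travel distance 119 + fixed 69 = 188.
All other subsets cost ≥ 174. Minimum total cost: 171.

171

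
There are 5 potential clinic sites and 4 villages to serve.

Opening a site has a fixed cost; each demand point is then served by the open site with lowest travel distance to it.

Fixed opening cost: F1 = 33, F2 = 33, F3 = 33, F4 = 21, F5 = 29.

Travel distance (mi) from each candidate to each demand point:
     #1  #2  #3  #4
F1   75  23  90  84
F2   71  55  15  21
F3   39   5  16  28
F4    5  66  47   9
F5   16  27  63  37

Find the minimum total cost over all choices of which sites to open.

89

Open {F3, F4}: assign each demand point to its cheapest open site.
  #1→F4 5, #2→F3 5, #3→F3 16, #4→F4 9
  travel distance 35, fixed 54 → total 89.
Compare {F3, F4, F5}: travel distance 35 + fixed 83 = 118.
Compare {F3}: travel distance 88 + fixed 33 = 121.
Compare {F2, F3, F4}: travel distance 34 + fixed 87 = 121.
All other subsets cost ≥ 118. Minimum total cost: 89.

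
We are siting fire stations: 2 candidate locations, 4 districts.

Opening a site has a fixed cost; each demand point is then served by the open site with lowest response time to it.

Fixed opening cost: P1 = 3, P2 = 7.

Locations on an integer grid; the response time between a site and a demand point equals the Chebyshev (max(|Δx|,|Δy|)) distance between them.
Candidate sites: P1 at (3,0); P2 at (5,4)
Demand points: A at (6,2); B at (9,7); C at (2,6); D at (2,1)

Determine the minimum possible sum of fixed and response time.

19

Open {P2}: assign each demand point to its cheapest open site.
  A→P2 2, B→P2 4, C→P2 3, D→P2 3
  response time 12, fixed 7 → total 19.
Compare {P1}: response time 17 + fixed 3 = 20.
Compare {P1, P2}: response time 10 + fixed 10 = 20.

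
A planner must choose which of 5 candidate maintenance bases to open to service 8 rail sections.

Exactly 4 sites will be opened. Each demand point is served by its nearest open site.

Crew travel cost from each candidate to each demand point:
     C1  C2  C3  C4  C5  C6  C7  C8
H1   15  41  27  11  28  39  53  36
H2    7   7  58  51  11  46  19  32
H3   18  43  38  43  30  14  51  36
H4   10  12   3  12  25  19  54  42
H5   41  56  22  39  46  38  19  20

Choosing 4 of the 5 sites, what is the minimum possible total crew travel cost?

93

Open {H2, H3, H4, H5}.
  C1→H2 7, C2→H2 7, C3→H4 3, C4→H4 12, C5→H2 11, C6→H3 14, C7→H2 19, C8→H5 20  ⇒ total 93.
Compare {H1, H2, H4, H5}: total 97.
Compare {H1, H2, H3, H4}: total 104.
No size-4 selection does better; minimum is 93.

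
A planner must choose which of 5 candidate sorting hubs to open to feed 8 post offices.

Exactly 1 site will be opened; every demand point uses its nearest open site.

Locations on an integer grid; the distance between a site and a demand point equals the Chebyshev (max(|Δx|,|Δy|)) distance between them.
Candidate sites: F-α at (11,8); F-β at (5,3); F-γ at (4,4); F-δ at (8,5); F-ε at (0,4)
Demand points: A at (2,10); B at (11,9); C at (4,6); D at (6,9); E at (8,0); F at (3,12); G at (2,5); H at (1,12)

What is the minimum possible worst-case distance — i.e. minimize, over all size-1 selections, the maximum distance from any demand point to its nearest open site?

Open {F-δ}.
  Farthest demand point is F at distance 7 (to F-δ); all others are ≤ 7.
With {F-γ} the worst case is 8.
With {F-β} the worst case is 9.
No size-1 selection achieves below 7.

7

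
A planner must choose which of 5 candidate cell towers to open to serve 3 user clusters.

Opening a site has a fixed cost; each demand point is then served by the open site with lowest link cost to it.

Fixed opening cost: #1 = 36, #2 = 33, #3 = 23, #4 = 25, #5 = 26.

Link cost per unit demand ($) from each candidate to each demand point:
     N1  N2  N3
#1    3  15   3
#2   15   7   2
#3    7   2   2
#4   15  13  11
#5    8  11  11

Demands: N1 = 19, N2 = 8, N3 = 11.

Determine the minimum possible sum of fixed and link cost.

Open {#1, #3}: assign each demand point to its cheapest open site.
  N1→#1 19×3=57, N2→#3 8×2=16, N3→#3 11×2=22
  link cost 95, fixed 59 → total 154.
Compare {#1, #3, #4}: link cost 95 + fixed 84 = 179.
Compare {#1, #3, #5}: link cost 95 + fixed 85 = 180.
Compare {#1, #2, #3}: link cost 95 + fixed 92 = 187.
All other subsets cost ≥ 179. Minimum total cost: 154.

154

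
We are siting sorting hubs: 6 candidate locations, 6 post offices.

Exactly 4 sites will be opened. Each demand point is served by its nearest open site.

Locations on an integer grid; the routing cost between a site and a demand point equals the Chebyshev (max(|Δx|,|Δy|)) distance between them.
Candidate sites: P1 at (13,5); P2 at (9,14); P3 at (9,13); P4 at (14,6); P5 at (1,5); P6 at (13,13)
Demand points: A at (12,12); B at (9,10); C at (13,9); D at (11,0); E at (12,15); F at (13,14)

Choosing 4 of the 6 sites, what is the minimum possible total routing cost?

Open {P1, P3, P4, P6}.
  A→P6 1, B→P3 3, C→P4 3, D→P1 5, E→P6 2, F→P6 1  ⇒ total 15.
Compare {P1, P2, P3, P6}: total 16.
Compare {P1, P2, P4, P6}: total 16.
No size-4 selection does better; minimum is 15.

15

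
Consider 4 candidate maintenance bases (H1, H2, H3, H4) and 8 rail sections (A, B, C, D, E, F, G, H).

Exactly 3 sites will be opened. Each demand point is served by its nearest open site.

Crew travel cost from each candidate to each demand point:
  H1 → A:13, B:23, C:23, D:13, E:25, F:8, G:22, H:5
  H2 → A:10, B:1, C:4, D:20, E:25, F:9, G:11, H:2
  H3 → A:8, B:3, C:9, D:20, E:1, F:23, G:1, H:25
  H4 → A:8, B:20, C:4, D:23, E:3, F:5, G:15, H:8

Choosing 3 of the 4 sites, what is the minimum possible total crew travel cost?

38

Open {H1, H2, H3}.
  A→H3 8, B→H2 1, C→H2 4, D→H1 13, E→H3 1, F→H1 8, G→H3 1, H→H2 2  ⇒ total 38.
Compare {H1, H3, H4}: total 40.
Compare {H2, H3, H4}: total 42.
No size-3 selection does better; minimum is 38.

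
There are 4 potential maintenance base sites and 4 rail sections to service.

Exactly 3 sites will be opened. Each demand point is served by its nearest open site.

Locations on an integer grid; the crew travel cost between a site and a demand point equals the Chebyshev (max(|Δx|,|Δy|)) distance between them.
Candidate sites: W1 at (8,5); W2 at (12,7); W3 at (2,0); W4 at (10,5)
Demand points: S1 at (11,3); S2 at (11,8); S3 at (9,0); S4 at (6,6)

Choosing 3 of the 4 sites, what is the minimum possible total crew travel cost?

10

Open {W1, W2, W4}.
  S1→W4 2, S2→W2 1, S3→W1 5, S4→W1 2  ⇒ total 10.
Compare {W1, W2, W3}: total 11.
Compare {W1, W3, W4}: total 12.
No size-3 selection does better; minimum is 10.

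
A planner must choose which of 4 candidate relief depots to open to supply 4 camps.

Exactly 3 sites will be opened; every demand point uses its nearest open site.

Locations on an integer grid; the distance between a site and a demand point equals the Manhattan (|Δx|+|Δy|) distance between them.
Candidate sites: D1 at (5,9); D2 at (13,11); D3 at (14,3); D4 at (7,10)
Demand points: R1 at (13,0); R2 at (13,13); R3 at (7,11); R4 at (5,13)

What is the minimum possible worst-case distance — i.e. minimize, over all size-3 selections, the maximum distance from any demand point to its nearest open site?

4

Open {D1, D2, D3}.
  Farthest demand point is R1 at distance 4 (to D3); all others are ≤ 4.
With {D2, D3, D4} the worst case is 5.
With {D1, D3, D4} the worst case is 9.
No size-3 selection achieves below 4.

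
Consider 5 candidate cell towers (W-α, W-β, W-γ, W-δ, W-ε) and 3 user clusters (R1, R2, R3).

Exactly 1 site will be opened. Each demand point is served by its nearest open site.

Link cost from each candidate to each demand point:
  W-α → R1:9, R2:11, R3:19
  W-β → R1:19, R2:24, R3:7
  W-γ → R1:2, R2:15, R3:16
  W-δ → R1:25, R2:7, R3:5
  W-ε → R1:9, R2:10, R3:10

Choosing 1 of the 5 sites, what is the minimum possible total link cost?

29

Open {W-ε}.
  R1→W-ε 9, R2→W-ε 10, R3→W-ε 10  ⇒ total 29.
Compare {W-γ}: total 33.
Compare {W-δ}: total 37.
No size-1 selection does better; minimum is 29.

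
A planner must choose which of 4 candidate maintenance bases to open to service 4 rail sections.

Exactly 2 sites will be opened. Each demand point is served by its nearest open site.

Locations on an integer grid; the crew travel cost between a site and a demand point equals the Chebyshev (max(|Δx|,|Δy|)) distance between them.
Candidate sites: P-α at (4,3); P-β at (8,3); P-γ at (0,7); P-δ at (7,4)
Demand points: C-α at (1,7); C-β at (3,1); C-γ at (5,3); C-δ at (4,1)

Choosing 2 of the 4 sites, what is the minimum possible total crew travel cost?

6

Open {P-α, P-γ}.
  C-α→P-γ 1, C-β→P-α 2, C-γ→P-α 1, C-δ→P-α 2  ⇒ total 6.
Compare {P-α, P-β}: total 9.
Compare {P-α, P-δ}: total 9.
No size-2 selection does better; minimum is 6.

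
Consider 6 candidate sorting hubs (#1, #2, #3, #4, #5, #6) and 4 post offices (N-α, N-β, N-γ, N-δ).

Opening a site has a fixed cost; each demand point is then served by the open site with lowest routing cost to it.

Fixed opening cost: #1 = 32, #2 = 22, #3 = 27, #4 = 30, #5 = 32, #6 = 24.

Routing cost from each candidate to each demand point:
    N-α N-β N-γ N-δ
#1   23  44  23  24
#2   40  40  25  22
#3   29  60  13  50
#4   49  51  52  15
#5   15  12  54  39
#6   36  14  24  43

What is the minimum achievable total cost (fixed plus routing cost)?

Open {#2, #5}: assign each demand point to its cheapest open site.
  N-α→#5 15, N-β→#5 12, N-γ→#2 25, N-δ→#2 22
  routing cost 74, fixed 54 → total 128.
Compare {#1, #5}: routing cost 74 + fixed 64 = 138.
Compare {#3, #5}: routing cost 79 + fixed 59 = 138.
Compare {#1, #6}: routing cost 84 + fixed 56 = 140.
All other subsets cost ≥ 138. Minimum total cost: 128.

128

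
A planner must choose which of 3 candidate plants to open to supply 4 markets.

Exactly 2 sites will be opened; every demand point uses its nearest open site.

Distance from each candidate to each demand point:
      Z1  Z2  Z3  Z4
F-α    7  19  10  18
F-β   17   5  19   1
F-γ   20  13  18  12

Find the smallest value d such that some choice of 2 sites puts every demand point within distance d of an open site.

Open {F-α, F-β}.
  Farthest demand point is Z3 at distance 10 (to F-α); all others are ≤ 10.
With {F-α, F-γ} the worst case is 13.
With {F-β, F-γ} the worst case is 18.
No size-2 selection achieves below 10.

10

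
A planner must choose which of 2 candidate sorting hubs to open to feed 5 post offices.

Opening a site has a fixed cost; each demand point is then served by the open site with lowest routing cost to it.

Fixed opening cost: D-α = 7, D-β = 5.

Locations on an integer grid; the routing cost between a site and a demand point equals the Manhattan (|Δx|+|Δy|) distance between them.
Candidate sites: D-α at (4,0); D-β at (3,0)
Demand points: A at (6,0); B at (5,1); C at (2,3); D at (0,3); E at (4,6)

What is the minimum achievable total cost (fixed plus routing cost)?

Open {D-β}: assign each demand point to its cheapest open site.
  A→D-β 3, B→D-β 3, C→D-β 4, D→D-β 6, E→D-β 7
  routing cost 23, fixed 5 → total 28.
Compare {D-α}: routing cost 22 + fixed 7 = 29.
Compare {D-α, D-β}: routing cost 20 + fixed 12 = 32.

28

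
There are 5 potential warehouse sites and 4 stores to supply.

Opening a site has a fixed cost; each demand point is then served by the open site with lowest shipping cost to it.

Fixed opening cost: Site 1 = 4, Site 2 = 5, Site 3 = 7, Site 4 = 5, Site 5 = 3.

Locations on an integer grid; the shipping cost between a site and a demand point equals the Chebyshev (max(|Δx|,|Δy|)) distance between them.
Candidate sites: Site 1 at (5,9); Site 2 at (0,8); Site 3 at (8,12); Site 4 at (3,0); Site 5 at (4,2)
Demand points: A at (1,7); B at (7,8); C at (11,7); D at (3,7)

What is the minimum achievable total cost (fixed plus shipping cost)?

Open {Site 1}: assign each demand point to its cheapest open site.
  A→Site 1 4, B→Site 1 2, C→Site 1 6, D→Site 1 2
  shipping cost 14, fixed 4 → total 18.
Compare {Site 1, Site 2}: shipping cost 11 + fixed 9 = 20.
Compare {Site 1, Site 5}: shipping cost 14 + fixed 7 = 21.
Compare {Site 1, Site 4}: shipping cost 14 + fixed 9 = 23.
All other subsets cost ≥ 20. Minimum total cost: 18.

18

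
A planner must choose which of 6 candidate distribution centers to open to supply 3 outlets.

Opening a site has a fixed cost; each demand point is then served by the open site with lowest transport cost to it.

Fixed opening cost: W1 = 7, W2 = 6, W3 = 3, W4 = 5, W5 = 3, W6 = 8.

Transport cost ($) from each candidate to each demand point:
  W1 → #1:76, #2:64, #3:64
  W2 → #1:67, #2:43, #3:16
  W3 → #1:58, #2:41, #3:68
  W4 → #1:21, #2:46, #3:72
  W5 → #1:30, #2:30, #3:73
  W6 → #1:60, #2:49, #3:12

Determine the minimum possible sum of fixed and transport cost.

Open {W4, W5, W6}: assign each demand point to its cheapest open site.
  #1→W4 21, #2→W5 30, #3→W6 12
  transport cost 63, fixed 16 → total 79.
Compare {W2, W4, W5}: transport cost 67 + fixed 14 = 81.
Compare {W3, W4, W5, W6}: transport cost 63 + fixed 19 = 82.
Compare {W5, W6}: transport cost 72 + fixed 11 = 83.
All other subsets cost ≥ 81. Minimum total cost: 79.

79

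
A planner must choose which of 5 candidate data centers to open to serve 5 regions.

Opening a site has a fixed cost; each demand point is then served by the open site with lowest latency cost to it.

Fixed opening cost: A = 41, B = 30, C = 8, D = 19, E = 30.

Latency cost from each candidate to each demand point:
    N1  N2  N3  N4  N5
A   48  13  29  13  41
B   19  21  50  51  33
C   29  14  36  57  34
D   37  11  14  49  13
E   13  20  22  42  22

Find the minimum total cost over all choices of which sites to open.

Open {D, E}: assign each demand point to its cheapest open site.
  N1→E 13, N2→D 11, N3→D 14, N4→E 42, N5→D 13
  latency cost 93, fixed 49 → total 142.
Compare {D}: latency cost 124 + fixed 19 = 143.
Compare {C, D}: latency cost 116 + fixed 27 = 143.
Compare {A, D}: latency cost 88 + fixed 60 = 148.
All other subsets cost ≥ 143. Minimum total cost: 142.

142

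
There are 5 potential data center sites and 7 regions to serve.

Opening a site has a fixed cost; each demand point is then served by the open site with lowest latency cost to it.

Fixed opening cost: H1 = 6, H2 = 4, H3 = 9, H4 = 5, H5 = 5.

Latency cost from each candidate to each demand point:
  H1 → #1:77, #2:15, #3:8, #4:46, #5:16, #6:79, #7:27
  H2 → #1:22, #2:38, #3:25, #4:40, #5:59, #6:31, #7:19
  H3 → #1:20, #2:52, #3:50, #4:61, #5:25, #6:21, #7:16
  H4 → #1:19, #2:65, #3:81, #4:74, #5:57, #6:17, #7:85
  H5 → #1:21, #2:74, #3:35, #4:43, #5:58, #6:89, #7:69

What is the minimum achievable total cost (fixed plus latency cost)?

149

Open {H1, H2, H4}: assign each demand point to its cheapest open site.
  #1→H4 19, #2→H1 15, #3→H1 8, #4→H2 40, #5→H1 16, #6→H4 17, #7→H2 19
  latency cost 134, fixed 15 → total 149.
Compare {H1, H2, H4, H5}: latency cost 134 + fixed 20 = 154.
Compare {H1, H2, H3}: latency cost 136 + fixed 19 = 155.
Compare {H1, H2, H3, H4}: latency cost 131 + fixed 24 = 155.
All other subsets cost ≥ 154. Minimum total cost: 149.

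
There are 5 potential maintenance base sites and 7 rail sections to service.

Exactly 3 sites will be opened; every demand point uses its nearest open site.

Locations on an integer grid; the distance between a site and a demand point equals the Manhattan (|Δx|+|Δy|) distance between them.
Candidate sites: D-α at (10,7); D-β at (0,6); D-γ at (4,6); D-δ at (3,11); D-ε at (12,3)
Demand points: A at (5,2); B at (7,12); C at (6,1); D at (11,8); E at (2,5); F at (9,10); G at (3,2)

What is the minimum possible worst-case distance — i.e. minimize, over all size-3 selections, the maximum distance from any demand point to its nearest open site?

7

Open {D-α, D-γ, D-δ}.
  Farthest demand point is C at distance 7 (to D-γ); all others are ≤ 7.
With {D-γ, D-δ, D-ε} the worst case is 7.
With {D-α, D-β, D-γ} the worst case is 8.
No size-3 selection achieves below 7.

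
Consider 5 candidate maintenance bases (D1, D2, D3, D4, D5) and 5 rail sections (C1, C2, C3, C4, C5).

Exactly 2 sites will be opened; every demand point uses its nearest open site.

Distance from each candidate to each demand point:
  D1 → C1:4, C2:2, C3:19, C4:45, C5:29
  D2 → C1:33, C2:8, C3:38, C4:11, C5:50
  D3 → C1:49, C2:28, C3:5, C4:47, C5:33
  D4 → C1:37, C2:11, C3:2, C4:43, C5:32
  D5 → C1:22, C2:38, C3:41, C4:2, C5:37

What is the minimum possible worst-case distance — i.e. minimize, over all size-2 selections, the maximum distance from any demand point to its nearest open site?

29

Open {D1, D2}.
  Farthest demand point is C5 at distance 29 (to D1); all others are ≤ 29.
With {D1, D5} the worst case is 29.
With {D4, D5} the worst case is 32.
No size-2 selection achieves below 29.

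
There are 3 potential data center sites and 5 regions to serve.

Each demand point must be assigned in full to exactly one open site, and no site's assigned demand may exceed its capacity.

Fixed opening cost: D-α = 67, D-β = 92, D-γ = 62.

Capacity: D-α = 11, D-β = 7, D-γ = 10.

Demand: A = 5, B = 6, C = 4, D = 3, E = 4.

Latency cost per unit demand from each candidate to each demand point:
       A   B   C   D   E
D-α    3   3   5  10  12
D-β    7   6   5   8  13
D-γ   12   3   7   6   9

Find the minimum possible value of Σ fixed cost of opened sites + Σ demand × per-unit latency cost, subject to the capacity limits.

328

Open {D-α, D-β, D-γ}; cheapest assignment that respects the capacities:
  D-α (cap 11, load 11): A, B — cost 5×3 + 6×3 = 33
  D-β (cap 7, load 4): C — cost 4×5 = 20
  D-γ (cap 10, load 7): D, E — cost 3×6 + 4×9 = 54
  Shipping 107, fixed 221 → total 328.
  Any other capacity-feasible assignment to {D-α, D-β, D-γ} ships for at least 107.
Total demand is 22 and no other set of sites has combined capacity ≥ 22, so {D-α, D-β, D-γ} is the only feasible choice of open sites. Minimum: 328.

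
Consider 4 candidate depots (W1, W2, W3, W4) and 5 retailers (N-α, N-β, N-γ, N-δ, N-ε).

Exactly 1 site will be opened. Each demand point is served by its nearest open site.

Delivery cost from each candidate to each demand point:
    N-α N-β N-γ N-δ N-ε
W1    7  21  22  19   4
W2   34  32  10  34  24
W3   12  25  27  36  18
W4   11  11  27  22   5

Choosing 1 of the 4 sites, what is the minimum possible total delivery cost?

73

Open {W1}.
  N-α→W1 7, N-β→W1 21, N-γ→W1 22, N-δ→W1 19, N-ε→W1 4  ⇒ total 73.
Compare {W4}: total 76.
Compare {W3}: total 118.
No size-1 selection does better; minimum is 73.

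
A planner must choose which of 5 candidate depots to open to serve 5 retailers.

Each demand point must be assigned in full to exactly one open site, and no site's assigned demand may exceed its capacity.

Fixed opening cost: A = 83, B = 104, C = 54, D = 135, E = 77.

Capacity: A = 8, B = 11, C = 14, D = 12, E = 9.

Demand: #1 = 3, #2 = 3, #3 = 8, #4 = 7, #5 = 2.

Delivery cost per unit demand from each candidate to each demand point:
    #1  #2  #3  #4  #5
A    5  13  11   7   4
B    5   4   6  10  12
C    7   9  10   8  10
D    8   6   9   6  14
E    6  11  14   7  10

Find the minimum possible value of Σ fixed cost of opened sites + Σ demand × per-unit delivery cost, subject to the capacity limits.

Open {B, C}; cheapest assignment that respects the capacities:
  B (cap 11, load 11): #2, #3 — cost 3×4 + 8×6 = 60
  C (cap 14, load 12): #1, #4, #5 — cost 3×7 + 7×8 + 2×10 = 97
  Shipping 157, fixed 158 → total 315.
  Any other capacity-feasible assignment to {B, C} ships for at least 157.
Compare {C, E}: its best feasible assignment gives total 328.
Compare {C, D}: its best feasible assignment gives total 370.
Every other set of open sites that can feasibly serve all demand totals ≥ 328 even under its best assignment. Minimum: 315.

315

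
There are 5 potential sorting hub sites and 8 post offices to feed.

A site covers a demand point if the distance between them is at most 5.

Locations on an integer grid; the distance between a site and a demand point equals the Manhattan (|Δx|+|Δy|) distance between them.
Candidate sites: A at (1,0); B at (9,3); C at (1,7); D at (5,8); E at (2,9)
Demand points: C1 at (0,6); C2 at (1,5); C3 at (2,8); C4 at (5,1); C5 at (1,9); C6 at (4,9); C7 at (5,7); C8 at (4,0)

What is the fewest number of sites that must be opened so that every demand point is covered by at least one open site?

2

Coverage sets (demand points within 5 of each site):
  A: {C2, C4, C8}
  B: {}
  C: {C1, C2, C3, C5, C6, C7}
  D: {C3, C5, C6, C7}
  E: {C1, C2, C3, C5, C6, C7}
No single site covers all 8 demand points.
But {A, C} covers everything, so the minimum is 2.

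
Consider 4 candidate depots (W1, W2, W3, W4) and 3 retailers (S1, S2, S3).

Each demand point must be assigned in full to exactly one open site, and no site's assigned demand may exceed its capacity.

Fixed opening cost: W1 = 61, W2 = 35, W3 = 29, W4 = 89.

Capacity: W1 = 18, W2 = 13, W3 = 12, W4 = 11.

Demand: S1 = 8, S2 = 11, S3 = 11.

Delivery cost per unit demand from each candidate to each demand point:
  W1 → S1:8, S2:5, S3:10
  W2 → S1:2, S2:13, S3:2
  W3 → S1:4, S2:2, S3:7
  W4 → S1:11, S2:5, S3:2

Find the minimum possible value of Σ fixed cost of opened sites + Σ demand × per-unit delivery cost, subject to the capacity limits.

213

Open {W2, W3, W4}; cheapest assignment that respects the capacities:
  W2 (cap 13, load 8): S1 — cost 8×2 = 16
  W3 (cap 12, load 11): S2 — cost 11×2 = 22
  W4 (cap 11, load 11): S3 — cost 11×2 = 22
  Shipping 60, fixed 153 → total 213.
  Any other capacity-feasible assignment to {W2, W3, W4} ships for at least 60.
Compare {W1, W2, W3}: its best feasible assignment gives total 233.
Compare {W1, W2, W3, W4}: its best feasible assignment gives total 274.
Every other set of open sites that can feasibly serve all demand totals ≥ 233 even under its best assignment. Minimum: 213.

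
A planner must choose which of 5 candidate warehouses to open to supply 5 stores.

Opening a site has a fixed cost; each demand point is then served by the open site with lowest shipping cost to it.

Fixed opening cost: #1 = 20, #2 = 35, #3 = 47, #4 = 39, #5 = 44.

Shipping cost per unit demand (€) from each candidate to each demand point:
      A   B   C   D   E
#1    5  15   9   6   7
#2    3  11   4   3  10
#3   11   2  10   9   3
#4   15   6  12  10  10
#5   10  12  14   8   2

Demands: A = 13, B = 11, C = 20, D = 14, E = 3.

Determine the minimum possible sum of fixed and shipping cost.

Open {#2, #3}: assign each demand point to its cheapest open site.
  A→#2 13×3=39, B→#3 11×2=22, C→#2 20×4=80, D→#2 14×3=42, E→#3 3×3=9
  shipping cost 192, fixed 82 → total 274.
Compare {#1, #2, #3}: shipping cost 192 + fixed 102 = 294.
Compare {#2, #3, #4}: shipping cost 192 + fixed 121 = 313.
Compare {#2, #3, #5}: shipping cost 189 + fixed 126 = 315.
All other subsets cost ≥ 294. Minimum total cost: 274.

274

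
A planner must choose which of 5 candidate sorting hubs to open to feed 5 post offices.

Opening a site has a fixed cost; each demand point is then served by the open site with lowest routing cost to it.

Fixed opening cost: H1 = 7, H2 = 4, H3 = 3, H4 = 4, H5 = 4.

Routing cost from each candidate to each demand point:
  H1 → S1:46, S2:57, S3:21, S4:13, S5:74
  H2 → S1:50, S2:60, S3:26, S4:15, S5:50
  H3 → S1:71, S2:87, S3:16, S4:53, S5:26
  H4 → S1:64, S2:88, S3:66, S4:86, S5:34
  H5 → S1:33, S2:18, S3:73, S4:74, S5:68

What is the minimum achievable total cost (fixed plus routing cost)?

Open {H2, H3, H5}: assign each demand point to its cheapest open site.
  S1→H5 33, S2→H5 18, S3→H3 16, S4→H2 15, S5→H3 26
  routing cost 108, fixed 11 → total 119.
Compare {H1, H3, H5}: routing cost 106 + fixed 14 = 120.
Compare {H2, H3, H4, H5}: routing cost 108 + fixed 15 = 123.
Compare {H1, H2, H3, H5}: routing cost 106 + fixed 18 = 124.
All other subsets cost ≥ 120. Minimum total cost: 119.

119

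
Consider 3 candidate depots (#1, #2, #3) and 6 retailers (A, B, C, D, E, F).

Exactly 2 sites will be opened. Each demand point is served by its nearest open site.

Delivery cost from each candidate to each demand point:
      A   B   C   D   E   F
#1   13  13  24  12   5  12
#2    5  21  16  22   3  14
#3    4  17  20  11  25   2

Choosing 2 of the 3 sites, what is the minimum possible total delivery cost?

Open {#2, #3}.
  A→#3 4, B→#3 17, C→#2 16, D→#3 11, E→#2 3, F→#3 2  ⇒ total 53.
Compare {#1, #3}: total 55.
Compare {#1, #2}: total 61.

53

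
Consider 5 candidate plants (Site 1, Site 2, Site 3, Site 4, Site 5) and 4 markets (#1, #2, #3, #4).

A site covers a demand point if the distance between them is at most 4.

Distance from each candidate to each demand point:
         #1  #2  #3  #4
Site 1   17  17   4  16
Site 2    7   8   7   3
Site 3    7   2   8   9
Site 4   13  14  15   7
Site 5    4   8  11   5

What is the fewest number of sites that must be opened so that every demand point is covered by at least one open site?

4

Coverage sets (demand points within 4 of each site):
  Site 1: {#3}
  Site 2: {#4}
  Site 3: {#2}
  Site 4: {}
  Site 5: {#1}
No 3 sites suffice: every size-3 union leaves at least one demand point uncovered.
But {Site 1, Site 2, Site 3, Site 5} covers everything, so the minimum is 4.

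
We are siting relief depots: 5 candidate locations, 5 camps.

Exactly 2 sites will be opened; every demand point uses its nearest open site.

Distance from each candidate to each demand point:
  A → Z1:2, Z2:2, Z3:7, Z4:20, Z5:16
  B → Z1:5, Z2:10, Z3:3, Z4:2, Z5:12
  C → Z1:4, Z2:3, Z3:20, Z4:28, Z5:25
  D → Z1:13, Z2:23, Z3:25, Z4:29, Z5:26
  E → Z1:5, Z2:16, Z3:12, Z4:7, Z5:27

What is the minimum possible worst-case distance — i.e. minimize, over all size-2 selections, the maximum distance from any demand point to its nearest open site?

12

Open {A, B}.
  Farthest demand point is Z5 at distance 12 (to B); all others are ≤ 12.
With {B, C} the worst case is 12.
With {B, D} the worst case is 12.
No size-2 selection achieves below 12.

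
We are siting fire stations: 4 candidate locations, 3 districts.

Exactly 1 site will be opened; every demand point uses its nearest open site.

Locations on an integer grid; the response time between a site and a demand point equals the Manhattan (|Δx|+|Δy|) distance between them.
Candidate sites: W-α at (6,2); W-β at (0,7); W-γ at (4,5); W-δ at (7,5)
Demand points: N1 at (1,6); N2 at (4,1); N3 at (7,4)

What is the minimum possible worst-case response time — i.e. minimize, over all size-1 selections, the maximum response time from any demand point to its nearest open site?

Open {W-γ}.
  Farthest demand point is N1 at response time 4 (to W-γ); all others are ≤ 4.
With {W-δ} the worst case is 7.
With {W-α} the worst case is 9.
No size-1 selection achieves below 4.

4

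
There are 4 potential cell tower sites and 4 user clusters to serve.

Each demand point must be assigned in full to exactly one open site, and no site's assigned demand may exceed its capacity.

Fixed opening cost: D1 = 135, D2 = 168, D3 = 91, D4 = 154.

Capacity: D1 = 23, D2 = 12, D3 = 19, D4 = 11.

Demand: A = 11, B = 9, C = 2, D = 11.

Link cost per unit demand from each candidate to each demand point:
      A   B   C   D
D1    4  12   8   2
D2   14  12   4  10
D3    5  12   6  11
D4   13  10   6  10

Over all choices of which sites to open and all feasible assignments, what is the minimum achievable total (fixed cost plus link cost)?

Open {D1, D3}; cheapest assignment that respects the capacities:
  D1 (cap 23, load 22): A, D — cost 11×4 + 11×2 = 66
  D3 (cap 19, load 11): B, C — cost 9×12 + 2×6 = 120
  Shipping 186, fixed 226 → total 412.
  Any other capacity-feasible assignment to {D1, D3} ships for at least 186.
Compare {D1, D4}: its best feasible assignment gives total 457.
Compare {D1, D2}: its best feasible assignment gives total 485.
Every other set of open sites that can feasibly serve all demand totals ≥ 457 even under its best assignment. Minimum: 412.

412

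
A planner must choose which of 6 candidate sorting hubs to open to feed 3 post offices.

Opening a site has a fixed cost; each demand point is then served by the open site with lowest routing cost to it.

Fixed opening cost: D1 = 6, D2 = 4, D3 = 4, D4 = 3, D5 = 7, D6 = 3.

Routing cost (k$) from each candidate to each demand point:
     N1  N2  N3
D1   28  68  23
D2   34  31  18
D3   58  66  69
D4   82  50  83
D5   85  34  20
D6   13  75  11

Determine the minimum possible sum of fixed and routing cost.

62

Open {D2, D6}: assign each demand point to its cheapest open site.
  N1→D6 13, N2→D2 31, N3→D6 11
  routing cost 55, fixed 7 → total 62.
Compare {D2, D4, D6}: routing cost 55 + fixed 10 = 65.
Compare {D2, D3, D6}: routing cost 55 + fixed 11 = 66.
Compare {D5, D6}: routing cost 58 + fixed 10 = 68.
All other subsets cost ≥ 65. Minimum total cost: 62.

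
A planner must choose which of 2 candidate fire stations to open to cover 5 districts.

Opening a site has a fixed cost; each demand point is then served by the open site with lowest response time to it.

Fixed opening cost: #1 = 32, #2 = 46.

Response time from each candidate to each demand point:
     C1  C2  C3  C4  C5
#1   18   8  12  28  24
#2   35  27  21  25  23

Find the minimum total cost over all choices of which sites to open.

Open {#1}: assign each demand point to its cheapest open site.
  C1→#1 18, C2→#1 8, C3→#1 12, C4→#1 28, C5→#1 24
  response time 90, fixed 32 → total 122.
Compare {#1, #2}: response time 86 + fixed 78 = 164.
Compare {#2}: response time 131 + fixed 46 = 177.

122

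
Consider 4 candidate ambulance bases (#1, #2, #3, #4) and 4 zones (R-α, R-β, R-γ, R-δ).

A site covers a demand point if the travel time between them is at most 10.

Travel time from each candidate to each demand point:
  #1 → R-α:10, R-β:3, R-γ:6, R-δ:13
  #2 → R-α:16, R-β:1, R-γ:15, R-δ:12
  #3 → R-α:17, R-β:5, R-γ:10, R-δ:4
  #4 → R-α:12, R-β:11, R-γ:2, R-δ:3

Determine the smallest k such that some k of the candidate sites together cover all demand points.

Coverage sets (demand points within 10 of each site):
  #1: {R-α, R-β, R-γ}
  #2: {R-β}
  #3: {R-β, R-γ, R-δ}
  #4: {R-γ, R-δ}
No single site covers all 4 demand points.
But {#1, #3} covers everything, so the minimum is 2.

2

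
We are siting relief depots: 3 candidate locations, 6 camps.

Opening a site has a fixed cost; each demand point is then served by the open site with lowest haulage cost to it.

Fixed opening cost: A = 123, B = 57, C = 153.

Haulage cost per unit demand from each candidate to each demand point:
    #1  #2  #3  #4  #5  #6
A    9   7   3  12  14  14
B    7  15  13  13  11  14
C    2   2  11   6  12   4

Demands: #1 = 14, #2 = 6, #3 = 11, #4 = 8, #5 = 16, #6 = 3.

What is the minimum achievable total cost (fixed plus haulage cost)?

Open {C}: assign each demand point to its cheapest open site.
  #1→C 14×2=28, #2→C 6×2=12, #3→C 11×11=121, #4→C 8×6=48, #5→C 16×12=192, #6→C 3×4=12
  haulage cost 413, fixed 153 → total 566.
Compare {A, C}: haulage cost 325 + fixed 276 = 601.
Compare {B, C}: haulage cost 397 + fixed 210 = 607.
Compare {A, B, C}: haulage cost 309 + fixed 333 = 642.
All other subsets cost ≥ 601. Minimum total cost: 566.

566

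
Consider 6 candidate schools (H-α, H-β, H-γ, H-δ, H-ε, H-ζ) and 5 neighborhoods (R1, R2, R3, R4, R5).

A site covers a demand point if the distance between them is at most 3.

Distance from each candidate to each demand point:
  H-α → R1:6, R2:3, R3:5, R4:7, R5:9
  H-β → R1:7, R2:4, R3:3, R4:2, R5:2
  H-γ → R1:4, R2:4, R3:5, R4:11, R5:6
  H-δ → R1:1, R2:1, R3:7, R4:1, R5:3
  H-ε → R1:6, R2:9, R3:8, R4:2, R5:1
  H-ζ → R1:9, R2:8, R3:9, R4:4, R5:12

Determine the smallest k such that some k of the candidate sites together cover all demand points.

2

Coverage sets (demand points within 3 of each site):
  H-α: {R2}
  H-β: {R3, R4, R5}
  H-γ: {}
  H-δ: {R1, R2, R4, R5}
  H-ε: {R4, R5}
  H-ζ: {}
No single site covers all 5 demand points.
But {H-β, H-δ} covers everything, so the minimum is 2.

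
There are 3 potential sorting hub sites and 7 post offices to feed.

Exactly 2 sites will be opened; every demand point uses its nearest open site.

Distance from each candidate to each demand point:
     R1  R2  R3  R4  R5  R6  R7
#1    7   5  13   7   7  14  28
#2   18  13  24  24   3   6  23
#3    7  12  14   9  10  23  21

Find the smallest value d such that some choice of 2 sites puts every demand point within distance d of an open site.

21

Open {#1, #3}.
  Farthest demand point is R7 at distance 21 (to #3); all others are ≤ 21.
With {#2, #3} the worst case is 21.
With {#1, #2} the worst case is 23.
No size-2 selection achieves below 21.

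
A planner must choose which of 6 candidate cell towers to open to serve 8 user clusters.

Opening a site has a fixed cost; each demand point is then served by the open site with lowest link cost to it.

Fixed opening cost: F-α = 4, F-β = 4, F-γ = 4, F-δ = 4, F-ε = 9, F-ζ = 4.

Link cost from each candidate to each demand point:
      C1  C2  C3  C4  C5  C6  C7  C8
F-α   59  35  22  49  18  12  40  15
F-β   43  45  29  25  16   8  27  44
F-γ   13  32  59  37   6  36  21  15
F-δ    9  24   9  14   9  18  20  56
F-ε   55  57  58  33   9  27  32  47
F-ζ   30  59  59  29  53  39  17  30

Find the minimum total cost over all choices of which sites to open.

Open {F-β, F-γ, F-δ}: assign each demand point to its cheapest open site.
  C1→F-δ 9, C2→F-δ 24, C3→F-δ 9, C4→F-δ 14, C5→F-γ 6, C6→F-β 8, C7→F-δ 20, C8→F-γ 15
  link cost 105, fixed 12 → total 117.
Compare {F-β, F-γ, F-δ, F-ζ}: link cost 102 + fixed 16 = 118.
Compare {F-α, F-δ}: link cost 112 + fixed 8 = 120.
Compare {F-α, F-β, F-δ}: link cost 108 + fixed 12 = 120.
All other subsets cost ≥ 118. Minimum total cost: 117.

117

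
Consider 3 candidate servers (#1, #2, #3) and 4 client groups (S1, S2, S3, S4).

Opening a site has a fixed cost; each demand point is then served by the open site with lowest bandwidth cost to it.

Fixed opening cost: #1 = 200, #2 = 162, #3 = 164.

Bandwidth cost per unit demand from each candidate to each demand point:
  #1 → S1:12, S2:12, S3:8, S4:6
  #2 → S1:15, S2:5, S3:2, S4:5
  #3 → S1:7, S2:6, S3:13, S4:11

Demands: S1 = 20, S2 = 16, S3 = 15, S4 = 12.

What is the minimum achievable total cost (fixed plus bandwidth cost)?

632

Open {#2}: assign each demand point to its cheapest open site.
  S1→#2 20×15=300, S2→#2 16×5=80, S3→#2 15×2=30, S4→#2 12×5=60
  bandwidth cost 470, fixed 162 → total 632.
Compare {#2, #3}: bandwidth cost 310 + fixed 326 = 636.
Compare {#3}: bandwidth cost 563 + fixed 164 = 727.
Compare {#1, #2}: bandwidth cost 410 + fixed 362 = 772.
All other subsets cost ≥ 636. Minimum total cost: 632.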